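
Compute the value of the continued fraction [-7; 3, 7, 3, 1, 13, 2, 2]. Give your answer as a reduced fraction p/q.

-43041/6442

Collapse the nested fraction from the inside out:
Start with 2.
2 + 1/(2/1) = 2 + 1/2 = 5/2
13 + 1/(5/2) = 13 + 2/5 = 67/5
1 + 1/(67/5) = 1 + 5/67 = 72/67
3 + 1/(72/67) = 3 + 67/72 = 283/72
7 + 1/(283/72) = 7 + 72/283 = 2053/283
3 + 1/(2053/283) = 3 + 283/2053 = 6442/2053
-7 + 1/(6442/2053) = -7 + 2053/6442 = -43041/6442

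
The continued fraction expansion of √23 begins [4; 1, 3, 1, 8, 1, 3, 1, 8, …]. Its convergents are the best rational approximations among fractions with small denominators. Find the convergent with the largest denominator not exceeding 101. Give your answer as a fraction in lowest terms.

a_0 = 4: 4/1  (≤ bound)
a_1 = 1: 5/1  (≤ bound)
a_2 = 3: 19/4  (≤ bound)
a_3 = 1: 24/5  (≤ bound)
a_4 = 8: 211/44  (≤ bound)
a_5 = 1: 235/49  (≤ bound)
a_6 = 3: 916/191  (> 101, stop)

235/49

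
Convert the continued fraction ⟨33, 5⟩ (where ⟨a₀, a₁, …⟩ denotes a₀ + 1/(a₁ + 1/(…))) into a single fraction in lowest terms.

a_0 = 33: 33/1
a_1 = 5: 166/5

166/5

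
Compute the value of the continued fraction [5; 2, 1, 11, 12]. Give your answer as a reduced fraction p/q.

2260/423

Use the convergent recurrence hₖ = aₖ·hₖ₋₁ + hₖ₋₂ (and likewise for the denominators kₖ):
a_0 = 5: 5/1
a_1 = 2: 11/2
a_2 = 1: 16/3
a_3 = 11: 187/35
a_4 = 12: 2260/423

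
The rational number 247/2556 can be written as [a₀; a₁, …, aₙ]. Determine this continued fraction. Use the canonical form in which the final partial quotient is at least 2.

[0; 10, 2, 1, 6, 1, 4, 2]

Apply division with remainder until the remainder is 0:
247 ÷ 2556 → quotient 0, remainder 247
2556 ÷ 247 → quotient 10, remainder 86
247 ÷ 86 → quotient 2, remainder 75
86 ÷ 75 → quotient 1, remainder 11
75 ÷ 11 → quotient 6, remainder 9
11 ÷ 9 → quotient 1, remainder 2
9 ÷ 2 → quotient 4, remainder 1
2 ÷ 1 → quotient 2, remainder 0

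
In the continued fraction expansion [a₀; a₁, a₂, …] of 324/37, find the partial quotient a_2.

324 = 8·37 + 28, so a_0 = 8
37 = 1·28 + 9, so a_1 = 1
28 = 3·9 + 1, so a_2 = 3

3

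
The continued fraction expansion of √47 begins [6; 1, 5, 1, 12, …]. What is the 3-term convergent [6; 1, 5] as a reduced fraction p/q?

41/6

Collapse the nested fraction from the inside out:
Start with 5.
1 + 1/(5/1) = 1 + 1/5 = 6/5
6 + 1/(6/5) = 6 + 5/6 = 41/6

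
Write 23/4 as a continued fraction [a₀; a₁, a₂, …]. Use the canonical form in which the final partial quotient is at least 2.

[5; 1, 3]

Apply division with remainder until the remainder is 0:
23 ÷ 4 → quotient 5, remainder 3
4 ÷ 3 → quotient 1, remainder 1
3 ÷ 1 → quotient 3, remainder 0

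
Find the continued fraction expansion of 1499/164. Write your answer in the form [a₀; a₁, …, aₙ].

⌊1499/164⌋ = 9, remainder 23
⌊164/23⌋ = 7, remainder 3
⌊23/3⌋ = 7, remainder 2
⌊3/2⌋ = 1, remainder 1
⌊2/1⌋ = 2, remainder 0

[9; 7, 7, 1, 2]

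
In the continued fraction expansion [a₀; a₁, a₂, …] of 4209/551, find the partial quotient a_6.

15

Run the Euclidean algorithm, recording each quotient:
⌊4209/551⌋ = 7, remainder 352
⌊551/352⌋ = 1, remainder 199
⌊352/199⌋ = 1, remainder 153
⌊199/153⌋ = 1, remainder 46
⌊153/46⌋ = 3, remainder 15
⌊46/15⌋ = 3, remainder 1
⌊15/1⌋ = 15, remainder 0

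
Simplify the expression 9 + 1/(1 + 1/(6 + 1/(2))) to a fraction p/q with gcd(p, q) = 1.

a_0 = 9: 9/1
a_1 = 1: 10/1
a_2 = 6: 69/7
a_3 = 2: 148/15

148/15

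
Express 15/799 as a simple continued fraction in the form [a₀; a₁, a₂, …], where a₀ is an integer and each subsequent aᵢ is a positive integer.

[0; 53, 3, 1, 3]

15 = 0·799 + 15, so a_0 = 0
799 = 53·15 + 4, so a_1 = 53
15 = 3·4 + 3, so a_2 = 3
4 = 1·3 + 1, so a_3 = 1
3 = 3·1 + 0, so a_4 = 3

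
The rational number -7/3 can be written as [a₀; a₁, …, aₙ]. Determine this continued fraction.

-7 ÷ 3 → quotient -3, remainder 2
3 ÷ 2 → quotient 1, remainder 1
2 ÷ 1 → quotient 2, remainder 0

[-3; 1, 2]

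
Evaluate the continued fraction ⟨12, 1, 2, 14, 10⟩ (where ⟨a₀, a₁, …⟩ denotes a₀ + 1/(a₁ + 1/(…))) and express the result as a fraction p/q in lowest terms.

5488/433

Work from the innermost term outward:
Start with 10.
14 + 1/(10/1) = 14 + 1/10 = 141/10
2 + 1/(141/10) = 2 + 10/141 = 292/141
1 + 1/(292/141) = 1 + 141/292 = 433/292
12 + 1/(433/292) = 12 + 292/433 = 5488/433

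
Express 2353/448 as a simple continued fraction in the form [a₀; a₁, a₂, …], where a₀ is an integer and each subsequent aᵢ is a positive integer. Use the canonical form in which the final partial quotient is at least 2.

[5; 3, 1, 27, 4]

2353 = 5·448 + 113, so a_0 = 5
448 = 3·113 + 109, so a_1 = 3
113 = 1·109 + 4, so a_2 = 1
109 = 27·4 + 1, so a_3 = 27
4 = 4·1 + 0, so a_4 = 4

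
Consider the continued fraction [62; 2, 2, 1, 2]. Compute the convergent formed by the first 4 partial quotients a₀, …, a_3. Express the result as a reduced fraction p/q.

Starting at the tail and folding back:
Start with 1.
2 + 1/(1/1) = 2 + 1/1 = 3/1
2 + 1/(3/1) = 2 + 1/3 = 7/3
62 + 1/(7/3) = 62 + 3/7 = 437/7

437/7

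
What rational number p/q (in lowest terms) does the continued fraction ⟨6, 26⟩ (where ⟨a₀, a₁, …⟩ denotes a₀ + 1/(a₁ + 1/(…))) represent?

Compute successive convergents:
a_0 = 6: 6/1
a_1 = 26: 157/26

157/26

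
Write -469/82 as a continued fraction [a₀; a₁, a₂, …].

[-6; 3, 1, 1, 3, 3]

Run the Euclidean algorithm, recording each quotient:
-469 ÷ 82 → quotient -6, remainder 23
82 ÷ 23 → quotient 3, remainder 13
23 ÷ 13 → quotient 1, remainder 10
13 ÷ 10 → quotient 1, remainder 3
10 ÷ 3 → quotient 3, remainder 1
3 ÷ 1 → quotient 3, remainder 0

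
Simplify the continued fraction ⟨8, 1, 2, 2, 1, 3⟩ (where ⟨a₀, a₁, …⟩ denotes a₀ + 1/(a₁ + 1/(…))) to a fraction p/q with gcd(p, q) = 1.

a_0 = 8: 8/1
a_1 = 1: 9/1
a_2 = 2: 26/3
a_3 = 2: 61/7
a_4 = 1: 87/10
a_5 = 3: 322/37

322/37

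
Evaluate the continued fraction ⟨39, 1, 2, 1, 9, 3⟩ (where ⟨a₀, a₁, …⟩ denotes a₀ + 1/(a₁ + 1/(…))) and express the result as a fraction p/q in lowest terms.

4809/121

Use the convergent recurrence hₖ = aₖ·hₖ₋₁ + hₖ₋₂ (and likewise for the denominators kₖ):
a_0 = 39: 39/1
a_1 = 1: 40/1
a_2 = 2: 119/3
a_3 = 1: 159/4
a_4 = 9: 1550/39
a_5 = 3: 4809/121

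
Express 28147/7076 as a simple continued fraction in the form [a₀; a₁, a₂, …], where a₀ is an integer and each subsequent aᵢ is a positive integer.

[3; 1, 44, 14, 3, 1, 2]

Run the Euclidean algorithm, recording each quotient:
28147 = 3·7076 + 6919, so a_0 = 3
7076 = 1·6919 + 157, so a_1 = 1
6919 = 44·157 + 11, so a_2 = 44
157 = 14·11 + 3, so a_3 = 14
11 = 3·3 + 2, so a_4 = 3
3 = 1·2 + 1, so a_5 = 1
2 = 2·1 + 0, so a_6 = 2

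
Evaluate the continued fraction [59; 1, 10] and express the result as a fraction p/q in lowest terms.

659/11

Build up convergents one term at a time:
a_0 = 59: 59/1
a_1 = 1: 60/1
a_2 = 10: 659/11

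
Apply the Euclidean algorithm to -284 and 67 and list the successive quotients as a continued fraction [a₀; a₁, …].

[-5; 1, 3, 5, 3]

-284 ÷ 67 → quotient -5, remainder 51
67 ÷ 51 → quotient 1, remainder 16
51 ÷ 16 → quotient 3, remainder 3
16 ÷ 3 → quotient 5, remainder 1
3 ÷ 1 → quotient 3, remainder 0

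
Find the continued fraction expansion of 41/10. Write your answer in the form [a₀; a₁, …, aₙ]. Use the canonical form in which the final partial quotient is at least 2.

[4; 10]

41 = 4·10 + 1, so a_0 = 4
10 = 10·1 + 0, so a_1 = 10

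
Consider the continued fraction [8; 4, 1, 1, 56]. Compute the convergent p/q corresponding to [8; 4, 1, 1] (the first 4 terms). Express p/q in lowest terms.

74/9

Work from the innermost term outward:
Start with 1.
1 + 1/(1/1) = 1 + 1/1 = 2/1
4 + 1/(2/1) = 4 + 1/2 = 9/2
8 + 1/(9/2) = 8 + 2/9 = 74/9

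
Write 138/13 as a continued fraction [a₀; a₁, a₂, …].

[10; 1, 1, 1, 1, 2]

138 ÷ 13 → quotient 10, remainder 8
13 ÷ 8 → quotient 1, remainder 5
8 ÷ 5 → quotient 1, remainder 3
5 ÷ 3 → quotient 1, remainder 2
3 ÷ 2 → quotient 1, remainder 1
2 ÷ 1 → quotient 2, remainder 0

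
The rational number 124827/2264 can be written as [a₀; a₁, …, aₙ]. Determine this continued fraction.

⌊124827/2264⌋ = 55, remainder 307
⌊2264/307⌋ = 7, remainder 115
⌊307/115⌋ = 2, remainder 77
⌊115/77⌋ = 1, remainder 38
⌊77/38⌋ = 2, remainder 1
⌊38/1⌋ = 38, remainder 0

[55; 7, 2, 1, 2, 38]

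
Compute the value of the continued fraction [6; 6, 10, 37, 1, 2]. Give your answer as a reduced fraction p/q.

Use the convergent recurrence hₖ = aₖ·hₖ₋₁ + hₖ₋₂ (and likewise for the denominators kₖ):
a_0 = 6: 6/1
a_1 = 6: 37/6
a_2 = 10: 376/61
a_3 = 37: 13949/2263
a_4 = 1: 14325/2324
a_5 = 2: 42599/6911

42599/6911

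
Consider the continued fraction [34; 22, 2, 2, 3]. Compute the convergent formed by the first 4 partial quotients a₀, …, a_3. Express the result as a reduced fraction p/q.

3813/112

Start with 2.
2 + 1/(2/1) = 2 + 1/2 = 5/2
22 + 1/(5/2) = 22 + 2/5 = 112/5
34 + 1/(112/5) = 34 + 5/112 = 3813/112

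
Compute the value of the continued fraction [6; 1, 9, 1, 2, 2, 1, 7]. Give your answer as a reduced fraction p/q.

5691/824

a_0 = 6: 6/1
a_1 = 1: 7/1
a_2 = 9: 69/10
a_3 = 1: 76/11
a_4 = 2: 221/32
a_5 = 2: 518/75
a_6 = 1: 739/107
a_7 = 7: 5691/824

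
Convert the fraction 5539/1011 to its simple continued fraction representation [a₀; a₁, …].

[5; 2, 11, 3, 1, 10]

⌊5539/1011⌋ = 5, remainder 484
⌊1011/484⌋ = 2, remainder 43
⌊484/43⌋ = 11, remainder 11
⌊43/11⌋ = 3, remainder 10
⌊11/10⌋ = 1, remainder 1
⌊10/1⌋ = 10, remainder 0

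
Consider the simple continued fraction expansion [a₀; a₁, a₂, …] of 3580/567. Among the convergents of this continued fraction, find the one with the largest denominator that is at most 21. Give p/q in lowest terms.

a_0 = 6: 6/1  (≤ bound)
a_1 = 3: 19/3  (≤ bound)
a_2 = 5: 101/16  (≤ bound)
a_3 = 2: 221/35  (> 21, stop)

101/16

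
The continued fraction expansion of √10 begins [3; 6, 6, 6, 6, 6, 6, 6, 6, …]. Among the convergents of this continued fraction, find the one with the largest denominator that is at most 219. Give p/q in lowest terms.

List convergents until the denominator exceeds the bound:
a_0 = 3: 3/1  (≤ bound)
a_1 = 6: 19/6  (≤ bound)
a_2 = 6: 117/37  (≤ bound)
a_3 = 6: 721/228  (> 219, stop)

117/37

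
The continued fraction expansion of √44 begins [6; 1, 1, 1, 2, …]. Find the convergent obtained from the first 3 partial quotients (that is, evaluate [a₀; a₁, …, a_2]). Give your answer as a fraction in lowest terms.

13/2

Starting at the tail and folding back:
Start with 1.
1 + 1/(1/1) = 1 + 1/1 = 2/1
6 + 1/(2/1) = 6 + 1/2 = 13/2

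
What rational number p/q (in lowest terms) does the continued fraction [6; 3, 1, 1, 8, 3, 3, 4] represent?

16783/2671

a_0 = 6: 6/1
a_1 = 3: 19/3
a_2 = 1: 25/4
a_3 = 1: 44/7
a_4 = 8: 377/60
a_5 = 3: 1175/187
a_6 = 3: 3902/621
a_7 = 4: 16783/2671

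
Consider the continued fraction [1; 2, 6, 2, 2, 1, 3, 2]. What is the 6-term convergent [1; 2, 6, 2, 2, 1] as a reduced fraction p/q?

142/97

Start with 1.
2 + 1/(1/1) = 2 + 1/1 = 3/1
2 + 1/(3/1) = 2 + 1/3 = 7/3
6 + 1/(7/3) = 6 + 3/7 = 45/7
2 + 1/(45/7) = 2 + 7/45 = 97/45
1 + 1/(97/45) = 1 + 45/97 = 142/97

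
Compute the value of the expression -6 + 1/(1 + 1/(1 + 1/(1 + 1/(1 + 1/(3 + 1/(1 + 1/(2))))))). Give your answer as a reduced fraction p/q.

-345/64

a_0 = -6: -6/1
a_1 = 1: -5/1
a_2 = 1: -11/2
a_3 = 1: -16/3
a_4 = 1: -27/5
a_5 = 3: -97/18
a_6 = 1: -124/23
a_7 = 2: -345/64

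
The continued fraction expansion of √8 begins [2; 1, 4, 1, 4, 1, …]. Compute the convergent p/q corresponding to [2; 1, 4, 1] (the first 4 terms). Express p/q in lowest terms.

Start with 1.
4 + 1/(1/1) = 4 + 1/1 = 5/1
1 + 1/(5/1) = 1 + 1/5 = 6/5
2 + 1/(6/5) = 2 + 5/6 = 17/6

17/6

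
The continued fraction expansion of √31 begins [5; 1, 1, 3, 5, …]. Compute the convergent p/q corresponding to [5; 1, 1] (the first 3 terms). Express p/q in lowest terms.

Start with 1.
1 + 1/(1/1) = 1 + 1/1 = 2/1
5 + 1/(2/1) = 5 + 1/2 = 11/2

11/2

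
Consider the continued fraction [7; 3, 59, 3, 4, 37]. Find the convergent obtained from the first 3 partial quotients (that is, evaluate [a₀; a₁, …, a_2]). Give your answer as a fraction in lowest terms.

1305/178

Start with 59.
3 + 1/(59/1) = 3 + 1/59 = 178/59
7 + 1/(178/59) = 7 + 59/178 = 1305/178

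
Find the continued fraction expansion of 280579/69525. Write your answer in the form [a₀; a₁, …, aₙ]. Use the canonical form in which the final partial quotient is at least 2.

⌊280579/69525⌋ = 4, remainder 2479
⌊69525/2479⌋ = 28, remainder 113
⌊2479/113⌋ = 21, remainder 106
⌊113/106⌋ = 1, remainder 7
⌊106/7⌋ = 15, remainder 1
⌊7/1⌋ = 7, remainder 0

[4; 28, 21, 1, 15, 7]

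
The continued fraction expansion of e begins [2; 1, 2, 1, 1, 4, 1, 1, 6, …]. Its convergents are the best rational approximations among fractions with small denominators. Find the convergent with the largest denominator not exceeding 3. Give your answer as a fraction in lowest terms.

8/3

List convergents until the denominator exceeds the bound:
a_0 = 2: 2/1  (≤ bound)
a_1 = 1: 3/1  (≤ bound)
a_2 = 2: 8/3  (≤ bound)
a_3 = 1: 11/4  (> 3, stop)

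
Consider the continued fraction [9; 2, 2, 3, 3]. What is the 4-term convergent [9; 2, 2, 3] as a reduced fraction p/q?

160/17

Start with 3.
2 + 1/(3/1) = 2 + 1/3 = 7/3
2 + 1/(7/3) = 2 + 3/7 = 17/7
9 + 1/(17/7) = 9 + 7/17 = 160/17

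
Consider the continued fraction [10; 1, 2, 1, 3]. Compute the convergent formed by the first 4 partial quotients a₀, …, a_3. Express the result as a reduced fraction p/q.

a_0 = 10: 10/1
a_1 = 1: 11/1
a_2 = 2: 32/3
a_3 = 1: 43/4

43/4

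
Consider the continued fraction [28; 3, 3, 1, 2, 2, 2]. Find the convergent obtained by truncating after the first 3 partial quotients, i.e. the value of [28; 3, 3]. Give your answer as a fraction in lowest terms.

283/10

a_0 = 28: 28/1
a_1 = 3: 85/3
a_2 = 3: 283/10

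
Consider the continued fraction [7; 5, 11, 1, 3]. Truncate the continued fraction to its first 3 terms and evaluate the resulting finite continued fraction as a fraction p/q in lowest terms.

Start with 11.
5 + 1/(11/1) = 5 + 1/11 = 56/11
7 + 1/(56/11) = 7 + 11/56 = 403/56

403/56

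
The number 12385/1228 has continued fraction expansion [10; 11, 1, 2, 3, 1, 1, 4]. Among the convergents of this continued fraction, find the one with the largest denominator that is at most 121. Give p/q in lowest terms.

1180/117

a_0 = 10: 10/1  (≤ bound)
a_1 = 11: 111/11  (≤ bound)
a_2 = 1: 121/12  (≤ bound)
a_3 = 2: 353/35  (≤ bound)
a_4 = 3: 1180/117  (≤ bound)
a_5 = 1: 1533/152  (> 121, stop)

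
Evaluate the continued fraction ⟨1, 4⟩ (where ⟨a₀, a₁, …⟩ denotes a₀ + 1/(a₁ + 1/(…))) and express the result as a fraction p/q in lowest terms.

Start with 4.
1 + 1/(4/1) = 1 + 1/4 = 5/4

5/4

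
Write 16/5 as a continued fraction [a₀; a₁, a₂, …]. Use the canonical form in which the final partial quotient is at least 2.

Repeatedly divide and take the remainder:
16 = 3·5 + 1, so a_0 = 3
5 = 5·1 + 0, so a_1 = 5

[3; 5]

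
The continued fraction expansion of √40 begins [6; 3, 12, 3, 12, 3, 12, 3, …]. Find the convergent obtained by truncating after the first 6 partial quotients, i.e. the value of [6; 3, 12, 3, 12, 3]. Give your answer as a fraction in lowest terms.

Start with 3.
12 + 1/(3/1) = 12 + 1/3 = 37/3
3 + 1/(37/3) = 3 + 3/37 = 114/37
12 + 1/(114/37) = 12 + 37/114 = 1405/114
3 + 1/(1405/114) = 3 + 114/1405 = 4329/1405
6 + 1/(4329/1405) = 6 + 1405/4329 = 27379/4329

27379/4329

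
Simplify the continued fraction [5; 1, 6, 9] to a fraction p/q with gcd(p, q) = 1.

Start with 9.
6 + 1/(9/1) = 6 + 1/9 = 55/9
1 + 1/(55/9) = 1 + 9/55 = 64/55
5 + 1/(64/55) = 5 + 55/64 = 375/64

375/64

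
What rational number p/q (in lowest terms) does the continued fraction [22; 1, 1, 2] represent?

113/5

Start with 2.
1 + 1/(2/1) = 1 + 1/2 = 3/2
1 + 1/(3/2) = 1 + 2/3 = 5/3
22 + 1/(5/3) = 22 + 3/5 = 113/5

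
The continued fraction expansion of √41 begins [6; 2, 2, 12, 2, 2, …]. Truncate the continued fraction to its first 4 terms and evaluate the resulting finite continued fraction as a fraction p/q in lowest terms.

a_0 = 6: 6/1
a_1 = 2: 13/2
a_2 = 2: 32/5
a_3 = 12: 397/62

397/62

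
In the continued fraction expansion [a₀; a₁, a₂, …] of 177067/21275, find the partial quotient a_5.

177067 ÷ 21275 → quotient 8, remainder 6867
21275 ÷ 6867 → quotient 3, remainder 674
6867 ÷ 674 → quotient 10, remainder 127
674 ÷ 127 → quotient 5, remainder 39
127 ÷ 39 → quotient 3, remainder 10
39 ÷ 10 → quotient 3, remainder 9

3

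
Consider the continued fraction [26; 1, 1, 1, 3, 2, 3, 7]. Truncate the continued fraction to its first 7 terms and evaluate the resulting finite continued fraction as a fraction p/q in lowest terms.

2291/86

a_0 = 26: 26/1
a_1 = 1: 27/1
a_2 = 1: 53/2
a_3 = 1: 80/3
a_4 = 3: 293/11
a_5 = 2: 666/25
a_6 = 3: 2291/86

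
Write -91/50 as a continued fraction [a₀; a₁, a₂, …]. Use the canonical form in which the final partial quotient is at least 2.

[-2; 5, 1, 1, 4]

⌊-91/50⌋ = -2, remainder 9
⌊50/9⌋ = 5, remainder 5
⌊9/5⌋ = 1, remainder 4
⌊5/4⌋ = 1, remainder 1
⌊4/1⌋ = 4, remainder 0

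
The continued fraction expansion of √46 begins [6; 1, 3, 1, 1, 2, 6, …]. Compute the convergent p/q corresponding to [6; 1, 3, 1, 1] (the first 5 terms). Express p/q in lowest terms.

61/9

Use the convergent recurrence hₖ = aₖ·hₖ₋₁ + hₖ₋₂ (and likewise for the denominators kₖ):
a_0 = 6: 6/1
a_1 = 1: 7/1
a_2 = 3: 27/4
a_3 = 1: 34/5
a_4 = 1: 61/9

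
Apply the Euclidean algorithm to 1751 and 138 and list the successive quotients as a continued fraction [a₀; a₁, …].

[12; 1, 2, 4, 1, 3, 2]

1751 ÷ 138 → quotient 12, remainder 95
138 ÷ 95 → quotient 1, remainder 43
95 ÷ 43 → quotient 2, remainder 9
43 ÷ 9 → quotient 4, remainder 7
9 ÷ 7 → quotient 1, remainder 2
7 ÷ 2 → quotient 3, remainder 1
2 ÷ 1 → quotient 2, remainder 0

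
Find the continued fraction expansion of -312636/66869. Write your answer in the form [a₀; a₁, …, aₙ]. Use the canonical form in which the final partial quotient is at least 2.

[-5; 3, 12, 2, 6, 10, 6, 2]

-312636 = -5·66869 + 21709, so a_0 = -5
66869 = 3·21709 + 1742, so a_1 = 3
21709 = 12·1742 + 805, so a_2 = 12
1742 = 2·805 + 132, so a_3 = 2
805 = 6·132 + 13, so a_4 = 6
132 = 10·13 + 2, so a_5 = 10
13 = 6·2 + 1, so a_6 = 6
2 = 2·1 + 0, so a_7 = 2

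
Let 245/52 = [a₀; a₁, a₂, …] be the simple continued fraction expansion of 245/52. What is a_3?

Run the Euclidean algorithm, recording each quotient:
245 = 4·52 + 37, so a_0 = 4
52 = 1·37 + 15, so a_1 = 1
37 = 2·15 + 7, so a_2 = 2
15 = 2·7 + 1, so a_3 = 2

2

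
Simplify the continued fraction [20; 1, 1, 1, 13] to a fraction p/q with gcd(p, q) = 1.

847/41

Starting at the tail and folding back:
Start with 13.
1 + 1/(13/1) = 1 + 1/13 = 14/13
1 + 1/(14/13) = 1 + 13/14 = 27/14
1 + 1/(27/14) = 1 + 14/27 = 41/27
20 + 1/(41/27) = 20 + 27/41 = 847/41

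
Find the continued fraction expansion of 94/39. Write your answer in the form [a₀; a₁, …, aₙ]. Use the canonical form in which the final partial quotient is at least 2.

[2; 2, 2, 3, 2]

Run the Euclidean algorithm, recording each quotient:
94 ÷ 39 → quotient 2, remainder 16
39 ÷ 16 → quotient 2, remainder 7
16 ÷ 7 → quotient 2, remainder 2
7 ÷ 2 → quotient 3, remainder 1
2 ÷ 1 → quotient 2, remainder 0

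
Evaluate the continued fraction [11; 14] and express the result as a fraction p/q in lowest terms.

Compute successive convergents:
a_0 = 11: 11/1
a_1 = 14: 155/14

155/14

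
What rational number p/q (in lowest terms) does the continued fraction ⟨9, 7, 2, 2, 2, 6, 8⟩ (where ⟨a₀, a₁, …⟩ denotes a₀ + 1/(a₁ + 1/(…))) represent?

42541/4657

Build up convergents one term at a time:
a_0 = 9: 9/1
a_1 = 7: 64/7
a_2 = 2: 137/15
a_3 = 2: 338/37
a_4 = 2: 813/89
a_5 = 6: 5216/571
a_6 = 8: 42541/4657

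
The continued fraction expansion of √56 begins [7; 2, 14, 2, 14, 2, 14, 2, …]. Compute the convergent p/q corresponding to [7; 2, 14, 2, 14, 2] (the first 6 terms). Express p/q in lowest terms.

13455/1798

Compute successive convergents:
a_0 = 7: 7/1
a_1 = 2: 15/2
a_2 = 14: 217/29
a_3 = 2: 449/60
a_4 = 14: 6503/869
a_5 = 2: 13455/1798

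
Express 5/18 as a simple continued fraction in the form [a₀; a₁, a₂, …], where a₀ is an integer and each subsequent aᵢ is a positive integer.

[0; 3, 1, 1, 2]

Run the Euclidean algorithm, recording each quotient:
5 ÷ 18 → quotient 0, remainder 5
18 ÷ 5 → quotient 3, remainder 3
5 ÷ 3 → quotient 1, remainder 2
3 ÷ 2 → quotient 1, remainder 1
2 ÷ 1 → quotient 2, remainder 0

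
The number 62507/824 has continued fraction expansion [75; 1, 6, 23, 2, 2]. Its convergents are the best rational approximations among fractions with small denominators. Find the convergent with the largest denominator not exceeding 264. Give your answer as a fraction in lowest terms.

a_0 = 75: 75/1  (≤ bound)
a_1 = 1: 76/1  (≤ bound)
a_2 = 6: 531/7  (≤ bound)
a_3 = 23: 12289/162  (≤ bound)
a_4 = 2: 25109/331  (> 264, stop)

12289/162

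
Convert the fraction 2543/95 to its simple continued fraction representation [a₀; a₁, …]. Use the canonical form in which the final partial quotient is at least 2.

[26; 1, 3, 3, 7]

2543 = 26·95 + 73, so a_0 = 26
95 = 1·73 + 22, so a_1 = 1
73 = 3·22 + 7, so a_2 = 3
22 = 3·7 + 1, so a_3 = 3
7 = 7·1 + 0, so a_4 = 7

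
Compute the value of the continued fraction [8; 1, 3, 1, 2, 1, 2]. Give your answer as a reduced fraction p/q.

457/52

a_0 = 8: 8/1
a_1 = 1: 9/1
a_2 = 3: 35/4
a_3 = 1: 44/5
a_4 = 2: 123/14
a_5 = 1: 167/19
a_6 = 2: 457/52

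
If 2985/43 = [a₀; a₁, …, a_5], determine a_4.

1

⌊2985/43⌋ = 69, remainder 18
⌊43/18⌋ = 2, remainder 7
⌊18/7⌋ = 2, remainder 4
⌊7/4⌋ = 1, remainder 3
⌊4/3⌋ = 1, remainder 1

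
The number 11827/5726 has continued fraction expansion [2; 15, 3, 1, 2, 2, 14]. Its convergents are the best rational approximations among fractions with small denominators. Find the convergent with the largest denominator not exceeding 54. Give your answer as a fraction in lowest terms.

95/46

a_0 = 2: 2/1  (≤ bound)
a_1 = 15: 31/15  (≤ bound)
a_2 = 3: 95/46  (≤ bound)
a_3 = 1: 126/61  (> 54, stop)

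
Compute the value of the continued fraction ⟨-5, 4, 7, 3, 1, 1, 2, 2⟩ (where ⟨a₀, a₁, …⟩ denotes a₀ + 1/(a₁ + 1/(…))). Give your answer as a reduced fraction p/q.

a_0 = -5: -5/1
a_1 = 4: -19/4
a_2 = 7: -138/29
a_3 = 3: -433/91
a_4 = 1: -571/120
a_5 = 1: -1004/211
a_6 = 2: -2579/542
a_7 = 2: -6162/1295

-6162/1295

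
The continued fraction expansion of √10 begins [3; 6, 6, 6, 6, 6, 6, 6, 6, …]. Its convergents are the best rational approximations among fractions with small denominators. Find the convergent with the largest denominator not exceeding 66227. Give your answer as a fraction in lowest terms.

168717/53353

a_0 = 3: 3/1  (≤ bound)
a_1 = 6: 19/6  (≤ bound)
a_2 = 6: 117/37  (≤ bound)
a_3 = 6: 721/228  (≤ bound)
a_4 = 6: 4443/1405  (≤ bound)
a_5 = 6: 27379/8658  (≤ bound)
a_6 = 6: 168717/53353  (≤ bound)
a_7 = 6: 1039681/328776  (> 66227, stop)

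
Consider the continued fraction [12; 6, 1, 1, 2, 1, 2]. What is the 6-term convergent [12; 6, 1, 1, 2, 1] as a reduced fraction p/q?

559/46

a_0 = 12: 12/1
a_1 = 6: 73/6
a_2 = 1: 85/7
a_3 = 1: 158/13
a_4 = 2: 401/33
a_5 = 1: 559/46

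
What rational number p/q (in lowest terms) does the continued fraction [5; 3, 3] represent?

Compute successive convergents:
a_0 = 5: 5/1
a_1 = 3: 16/3
a_2 = 3: 53/10

53/10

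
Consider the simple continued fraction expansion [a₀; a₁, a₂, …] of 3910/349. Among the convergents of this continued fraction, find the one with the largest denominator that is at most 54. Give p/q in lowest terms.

605/54

List convergents until the denominator exceeds the bound:
a_0 = 11: 11/1  (≤ bound)
a_1 = 4: 45/4  (≤ bound)
a_2 = 1: 56/5  (≤ bound)
a_3 = 10: 605/54  (≤ bound)
a_4 = 1: 661/59  (> 54, stop)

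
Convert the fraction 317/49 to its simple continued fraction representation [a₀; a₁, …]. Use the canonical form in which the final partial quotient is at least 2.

[6; 2, 7, 1, 2]

317 ÷ 49 → quotient 6, remainder 23
49 ÷ 23 → quotient 2, remainder 3
23 ÷ 3 → quotient 7, remainder 2
3 ÷ 2 → quotient 1, remainder 1
2 ÷ 1 → quotient 2, remainder 0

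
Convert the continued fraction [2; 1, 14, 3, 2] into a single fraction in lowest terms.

314/107

a_0 = 2: 2/1
a_1 = 1: 3/1
a_2 = 14: 44/15
a_3 = 3: 135/46
a_4 = 2: 314/107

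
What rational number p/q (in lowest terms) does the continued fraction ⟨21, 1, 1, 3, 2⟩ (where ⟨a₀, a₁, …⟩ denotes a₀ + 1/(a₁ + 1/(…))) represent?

a_0 = 21: 21/1
a_1 = 1: 22/1
a_2 = 1: 43/2
a_3 = 3: 151/7
a_4 = 2: 345/16

345/16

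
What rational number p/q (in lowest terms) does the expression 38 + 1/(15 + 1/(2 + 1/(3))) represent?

4111/108

Start with 3.
2 + 1/(3/1) = 2 + 1/3 = 7/3
15 + 1/(7/3) = 15 + 3/7 = 108/7
38 + 1/(108/7) = 38 + 7/108 = 4111/108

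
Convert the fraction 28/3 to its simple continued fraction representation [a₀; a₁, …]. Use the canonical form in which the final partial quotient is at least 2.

[9; 3]

28 ÷ 3 → quotient 9, remainder 1
3 ÷ 1 → quotient 3, remainder 0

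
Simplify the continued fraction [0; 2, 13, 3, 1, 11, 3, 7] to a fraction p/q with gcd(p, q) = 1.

14077/29216

Start with 7.
3 + 1/(7/1) = 3 + 1/7 = 22/7
11 + 1/(22/7) = 11 + 7/22 = 249/22
1 + 1/(249/22) = 1 + 22/249 = 271/249
3 + 1/(271/249) = 3 + 249/271 = 1062/271
13 + 1/(1062/271) = 13 + 271/1062 = 14077/1062
2 + 1/(14077/1062) = 2 + 1062/14077 = 29216/14077
0 + 1/(29216/14077) = 0 + 14077/29216 = 14077/29216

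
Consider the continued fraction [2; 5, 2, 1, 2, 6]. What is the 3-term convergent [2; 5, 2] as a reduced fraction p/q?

Work from the innermost term outward:
Start with 2.
5 + 1/(2/1) = 5 + 1/2 = 11/2
2 + 1/(11/2) = 2 + 2/11 = 24/11

24/11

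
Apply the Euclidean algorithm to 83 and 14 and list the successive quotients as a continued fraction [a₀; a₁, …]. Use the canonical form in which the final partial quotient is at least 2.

[5; 1, 13]

83 ÷ 14 → quotient 5, remainder 13
14 ÷ 13 → quotient 1, remainder 1
13 ÷ 1 → quotient 13, remainder 0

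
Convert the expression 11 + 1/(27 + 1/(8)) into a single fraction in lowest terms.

2395/217

Use the convergent recurrence hₖ = aₖ·hₖ₋₁ + hₖ₋₂ (and likewise for the denominators kₖ):
a_0 = 11: 11/1
a_1 = 27: 298/27
a_2 = 8: 2395/217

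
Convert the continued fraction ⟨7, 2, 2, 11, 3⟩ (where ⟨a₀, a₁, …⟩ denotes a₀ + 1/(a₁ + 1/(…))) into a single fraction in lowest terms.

Start with 3.
11 + 1/(3/1) = 11 + 1/3 = 34/3
2 + 1/(34/3) = 2 + 3/34 = 71/34
2 + 1/(71/34) = 2 + 34/71 = 176/71
7 + 1/(176/71) = 7 + 71/176 = 1303/176

1303/176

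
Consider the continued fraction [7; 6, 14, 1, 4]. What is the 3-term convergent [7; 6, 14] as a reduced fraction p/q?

Work from the innermost term outward:
Start with 14.
6 + 1/(14/1) = 6 + 1/14 = 85/14
7 + 1/(85/14) = 7 + 14/85 = 609/85

609/85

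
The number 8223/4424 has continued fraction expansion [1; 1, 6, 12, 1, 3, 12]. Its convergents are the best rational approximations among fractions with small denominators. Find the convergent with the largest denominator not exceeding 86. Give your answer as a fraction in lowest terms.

List convergents until the denominator exceeds the bound:
a_0 = 1: 1/1  (≤ bound)
a_1 = 1: 2/1  (≤ bound)
a_2 = 6: 13/7  (≤ bound)
a_3 = 12: 158/85  (≤ bound)
a_4 = 1: 171/92  (> 86, stop)

158/85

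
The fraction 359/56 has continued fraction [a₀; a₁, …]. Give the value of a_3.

⌊359/56⌋ = 6, remainder 23
⌊56/23⌋ = 2, remainder 10
⌊23/10⌋ = 2, remainder 3
⌊10/3⌋ = 3, remainder 1

3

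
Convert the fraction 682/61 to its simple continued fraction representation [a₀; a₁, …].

Run the Euclidean algorithm, recording each quotient:
682 ÷ 61 → quotient 11, remainder 11
61 ÷ 11 → quotient 5, remainder 6
11 ÷ 6 → quotient 1, remainder 5
6 ÷ 5 → quotient 1, remainder 1
5 ÷ 1 → quotient 5, remainder 0

[11; 5, 1, 1, 5]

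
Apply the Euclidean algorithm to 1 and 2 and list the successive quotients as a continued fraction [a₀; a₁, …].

[0; 2]

1 ÷ 2 → quotient 0, remainder 1
2 ÷ 1 → quotient 2, remainder 0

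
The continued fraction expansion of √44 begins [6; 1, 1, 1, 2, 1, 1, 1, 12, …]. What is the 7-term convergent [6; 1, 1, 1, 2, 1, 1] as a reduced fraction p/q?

126/19

a_0 = 6: 6/1
a_1 = 1: 7/1
a_2 = 1: 13/2
a_3 = 1: 20/3
a_4 = 2: 53/8
a_5 = 1: 73/11
a_6 = 1: 126/19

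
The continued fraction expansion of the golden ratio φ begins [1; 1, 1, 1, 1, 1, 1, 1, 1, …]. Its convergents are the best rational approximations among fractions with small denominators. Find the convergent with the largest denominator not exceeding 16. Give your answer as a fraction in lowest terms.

21/13

List convergents until the denominator exceeds the bound:
a_0 = 1: 1/1  (≤ bound)
a_1 = 1: 2/1  (≤ bound)
a_2 = 1: 3/2  (≤ bound)
a_3 = 1: 5/3  (≤ bound)
a_4 = 1: 8/5  (≤ bound)
a_5 = 1: 13/8  (≤ bound)
a_6 = 1: 21/13  (≤ bound)
a_7 = 1: 34/21  (> 16, stop)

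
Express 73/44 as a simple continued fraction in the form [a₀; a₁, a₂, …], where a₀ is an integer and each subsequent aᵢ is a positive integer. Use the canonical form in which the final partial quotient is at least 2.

[1; 1, 1, 1, 14]

73 = 1·44 + 29, so a_0 = 1
44 = 1·29 + 15, so a_1 = 1
29 = 1·15 + 14, so a_2 = 1
15 = 1·14 + 1, so a_3 = 1
14 = 14·1 + 0, so a_4 = 14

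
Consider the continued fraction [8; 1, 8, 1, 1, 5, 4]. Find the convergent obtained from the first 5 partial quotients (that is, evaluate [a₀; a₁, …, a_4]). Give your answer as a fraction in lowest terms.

Start with 1.
1 + 1/(1/1) = 1 + 1/1 = 2/1
8 + 1/(2/1) = 8 + 1/2 = 17/2
1 + 1/(17/2) = 1 + 2/17 = 19/17
8 + 1/(19/17) = 8 + 17/19 = 169/19

169/19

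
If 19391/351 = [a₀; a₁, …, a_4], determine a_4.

2

Apply division with remainder until the remainder is 0:
19391 ÷ 351 → quotient 55, remainder 86
351 ÷ 86 → quotient 4, remainder 7
86 ÷ 7 → quotient 12, remainder 2
7 ÷ 2 → quotient 3, remainder 1
2 ÷ 1 → quotient 2, remainder 0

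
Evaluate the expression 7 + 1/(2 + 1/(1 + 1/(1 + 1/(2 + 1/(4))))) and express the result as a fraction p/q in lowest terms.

421/57

Collapse the nested fraction from the inside out:
Start with 4.
2 + 1/(4/1) = 2 + 1/4 = 9/4
1 + 1/(9/4) = 1 + 4/9 = 13/9
1 + 1/(13/9) = 1 + 9/13 = 22/13
2 + 1/(22/13) = 2 + 13/22 = 57/22
7 + 1/(57/22) = 7 + 22/57 = 421/57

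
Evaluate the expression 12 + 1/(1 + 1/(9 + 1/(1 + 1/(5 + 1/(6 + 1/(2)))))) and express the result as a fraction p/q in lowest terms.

11191/867

a_0 = 12: 12/1
a_1 = 1: 13/1
a_2 = 9: 129/10
a_3 = 1: 142/11
a_4 = 5: 839/65
a_5 = 6: 5176/401
a_6 = 2: 11191/867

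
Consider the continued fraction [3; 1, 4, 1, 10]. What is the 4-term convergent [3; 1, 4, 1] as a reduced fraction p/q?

Build up convergents one term at a time:
a_0 = 3: 3/1
a_1 = 1: 4/1
a_2 = 4: 19/5
a_3 = 1: 23/6

23/6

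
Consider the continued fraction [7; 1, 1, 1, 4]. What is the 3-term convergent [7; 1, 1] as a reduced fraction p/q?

Build up convergents one term at a time:
a_0 = 7: 7/1
a_1 = 1: 8/1
a_2 = 1: 15/2

15/2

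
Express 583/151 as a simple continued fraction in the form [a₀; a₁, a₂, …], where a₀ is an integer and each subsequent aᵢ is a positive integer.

583 ÷ 151 → quotient 3, remainder 130
151 ÷ 130 → quotient 1, remainder 21
130 ÷ 21 → quotient 6, remainder 4
21 ÷ 4 → quotient 5, remainder 1
4 ÷ 1 → quotient 4, remainder 0

[3; 1, 6, 5, 4]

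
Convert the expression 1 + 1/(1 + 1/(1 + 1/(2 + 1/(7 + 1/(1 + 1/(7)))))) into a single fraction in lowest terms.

528/331

Start with 7.
1 + 1/(7/1) = 1 + 1/7 = 8/7
7 + 1/(8/7) = 7 + 7/8 = 63/8
2 + 1/(63/8) = 2 + 8/63 = 134/63
1 + 1/(134/63) = 1 + 63/134 = 197/134
1 + 1/(197/134) = 1 + 134/197 = 331/197
1 + 1/(331/197) = 1 + 197/331 = 528/331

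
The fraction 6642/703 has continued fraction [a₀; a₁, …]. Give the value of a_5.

Apply division with remainder until the remainder is 0:
6642 = 9·703 + 315, so a_0 = 9
703 = 2·315 + 73, so a_1 = 2
315 = 4·73 + 23, so a_2 = 4
73 = 3·23 + 4, so a_3 = 3
23 = 5·4 + 3, so a_4 = 5
4 = 1·3 + 1, so a_5 = 1

1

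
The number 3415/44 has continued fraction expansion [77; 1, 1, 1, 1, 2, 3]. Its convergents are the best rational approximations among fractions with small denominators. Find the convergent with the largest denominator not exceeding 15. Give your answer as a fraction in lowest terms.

1009/13

List convergents until the denominator exceeds the bound:
a_0 = 77: 77/1  (≤ bound)
a_1 = 1: 78/1  (≤ bound)
a_2 = 1: 155/2  (≤ bound)
a_3 = 1: 233/3  (≤ bound)
a_4 = 1: 388/5  (≤ bound)
a_5 = 2: 1009/13  (≤ bound)
a_6 = 3: 3415/44  (> 15, stop)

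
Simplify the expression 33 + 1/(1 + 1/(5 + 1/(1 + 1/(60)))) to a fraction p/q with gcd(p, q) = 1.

14423/426

a_0 = 33: 33/1
a_1 = 1: 34/1
a_2 = 5: 203/6
a_3 = 1: 237/7
a_4 = 60: 14423/426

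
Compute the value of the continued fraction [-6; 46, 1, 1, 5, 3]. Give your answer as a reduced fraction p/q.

-9739/1629

Work from the innermost term outward:
Start with 3.
5 + 1/(3/1) = 5 + 1/3 = 16/3
1 + 1/(16/3) = 1 + 3/16 = 19/16
1 + 1/(19/16) = 1 + 16/19 = 35/19
46 + 1/(35/19) = 46 + 19/35 = 1629/35
-6 + 1/(1629/35) = -6 + 35/1629 = -9739/1629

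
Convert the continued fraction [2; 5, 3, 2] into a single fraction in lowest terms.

81/37

a_0 = 2: 2/1
a_1 = 5: 11/5
a_2 = 3: 35/16
a_3 = 2: 81/37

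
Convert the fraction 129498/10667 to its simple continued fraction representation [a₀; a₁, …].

129498 ÷ 10667 → quotient 12, remainder 1494
10667 ÷ 1494 → quotient 7, remainder 209
1494 ÷ 209 → quotient 7, remainder 31
209 ÷ 31 → quotient 6, remainder 23
31 ÷ 23 → quotient 1, remainder 8
23 ÷ 8 → quotient 2, remainder 7
8 ÷ 7 → quotient 1, remainder 1
7 ÷ 1 → quotient 7, remainder 0

[12; 7, 7, 6, 1, 2, 1, 7]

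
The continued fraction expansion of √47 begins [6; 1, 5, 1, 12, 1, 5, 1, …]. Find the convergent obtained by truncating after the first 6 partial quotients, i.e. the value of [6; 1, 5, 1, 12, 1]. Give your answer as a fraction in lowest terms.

Start with 1.
12 + 1/(1/1) = 12 + 1/1 = 13/1
1 + 1/(13/1) = 1 + 1/13 = 14/13
5 + 1/(14/13) = 5 + 13/14 = 83/14
1 + 1/(83/14) = 1 + 14/83 = 97/83
6 + 1/(97/83) = 6 + 83/97 = 665/97

665/97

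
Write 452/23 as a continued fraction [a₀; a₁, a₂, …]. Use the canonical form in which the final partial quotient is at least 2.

[19; 1, 1, 1, 7]

Apply division with remainder until the remainder is 0:
⌊452/23⌋ = 19, remainder 15
⌊23/15⌋ = 1, remainder 8
⌊15/8⌋ = 1, remainder 7
⌊8/7⌋ = 1, remainder 1
⌊7/1⌋ = 7, remainder 0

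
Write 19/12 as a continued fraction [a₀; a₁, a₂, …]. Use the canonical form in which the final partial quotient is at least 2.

19 = 1·12 + 7, so a_0 = 1
12 = 1·7 + 5, so a_1 = 1
7 = 1·5 + 2, so a_2 = 1
5 = 2·2 + 1, so a_3 = 2
2 = 2·1 + 0, so a_4 = 2

[1; 1, 1, 2, 2]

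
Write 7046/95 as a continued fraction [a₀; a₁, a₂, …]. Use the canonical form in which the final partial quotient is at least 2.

⌊7046/95⌋ = 74, remainder 16
⌊95/16⌋ = 5, remainder 15
⌊16/15⌋ = 1, remainder 1
⌊15/1⌋ = 15, remainder 0

[74; 5, 1, 15]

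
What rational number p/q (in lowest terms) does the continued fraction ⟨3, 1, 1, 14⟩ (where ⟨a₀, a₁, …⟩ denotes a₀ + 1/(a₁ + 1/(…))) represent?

Compute successive convergents:
a_0 = 3: 3/1
a_1 = 1: 4/1
a_2 = 1: 7/2
a_3 = 14: 102/29

102/29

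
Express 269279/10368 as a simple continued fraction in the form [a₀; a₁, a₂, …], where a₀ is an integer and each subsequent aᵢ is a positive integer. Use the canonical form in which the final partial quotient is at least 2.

[25; 1, 34, 1, 7, 36]

269279 = 25·10368 + 10079, so a_0 = 25
10368 = 1·10079 + 289, so a_1 = 1
10079 = 34·289 + 253, so a_2 = 34
289 = 1·253 + 36, so a_3 = 1
253 = 7·36 + 1, so a_4 = 7
36 = 36·1 + 0, so a_5 = 36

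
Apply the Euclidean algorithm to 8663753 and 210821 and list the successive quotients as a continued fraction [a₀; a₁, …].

[41; 10, 2, 34, 7, 13, 1, 2]

8663753 = 41·210821 + 20092, so a_0 = 41
210821 = 10·20092 + 9901, so a_1 = 10
20092 = 2·9901 + 290, so a_2 = 2
9901 = 34·290 + 41, so a_3 = 34
290 = 7·41 + 3, so a_4 = 7
41 = 13·3 + 2, so a_5 = 13
3 = 1·2 + 1, so a_6 = 1
2 = 2·1 + 0, so a_7 = 2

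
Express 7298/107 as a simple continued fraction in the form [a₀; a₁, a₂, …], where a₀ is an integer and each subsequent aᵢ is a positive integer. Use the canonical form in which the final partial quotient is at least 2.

7298 ÷ 107 → quotient 68, remainder 22
107 ÷ 22 → quotient 4, remainder 19
22 ÷ 19 → quotient 1, remainder 3
19 ÷ 3 → quotient 6, remainder 1
3 ÷ 1 → quotient 3, remainder 0

[68; 4, 1, 6, 3]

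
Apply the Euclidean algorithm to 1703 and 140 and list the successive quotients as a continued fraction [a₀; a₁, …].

⌊1703/140⌋ = 12, remainder 23
⌊140/23⌋ = 6, remainder 2
⌊23/2⌋ = 11, remainder 1
⌊2/1⌋ = 2, remainder 0

[12; 6, 11, 2]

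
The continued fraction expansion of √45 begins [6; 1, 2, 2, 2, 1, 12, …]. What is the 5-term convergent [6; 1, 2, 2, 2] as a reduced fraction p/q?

Work from the innermost term outward:
Start with 2.
2 + 1/(2/1) = 2 + 1/2 = 5/2
2 + 1/(5/2) = 2 + 2/5 = 12/5
1 + 1/(12/5) = 1 + 5/12 = 17/12
6 + 1/(17/12) = 6 + 12/17 = 114/17

114/17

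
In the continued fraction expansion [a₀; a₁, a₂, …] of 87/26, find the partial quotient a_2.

1

Apply division with remainder until the remainder is 0:
87 = 3·26 + 9, so a_0 = 3
26 = 2·9 + 8, so a_1 = 2
9 = 1·8 + 1, so a_2 = 1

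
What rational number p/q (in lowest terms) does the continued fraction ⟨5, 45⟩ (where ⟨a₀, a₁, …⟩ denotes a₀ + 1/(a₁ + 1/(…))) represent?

226/45

Start with 45.
5 + 1/(45/1) = 5 + 1/45 = 226/45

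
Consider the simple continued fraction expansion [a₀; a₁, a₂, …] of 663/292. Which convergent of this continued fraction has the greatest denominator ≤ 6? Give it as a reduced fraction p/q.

9/4

List convergents until the denominator exceeds the bound:
a_0 = 2: 2/1  (≤ bound)
a_1 = 3: 7/3  (≤ bound)
a_2 = 1: 9/4  (≤ bound)
a_3 = 2: 25/11  (> 6, stop)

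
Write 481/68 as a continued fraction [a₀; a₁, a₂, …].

Repeatedly divide and take the remainder:
481 = 7·68 + 5, so a_0 = 7
68 = 13·5 + 3, so a_1 = 13
5 = 1·3 + 2, so a_2 = 1
3 = 1·2 + 1, so a_3 = 1
2 = 2·1 + 0, so a_4 = 2

[7; 13, 1, 1, 2]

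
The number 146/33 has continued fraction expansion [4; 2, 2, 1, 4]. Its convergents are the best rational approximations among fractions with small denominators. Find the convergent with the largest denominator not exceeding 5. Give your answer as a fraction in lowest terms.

a_0 = 4: 4/1  (≤ bound)
a_1 = 2: 9/2  (≤ bound)
a_2 = 2: 22/5  (≤ bound)
a_3 = 1: 31/7  (> 5, stop)

22/5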